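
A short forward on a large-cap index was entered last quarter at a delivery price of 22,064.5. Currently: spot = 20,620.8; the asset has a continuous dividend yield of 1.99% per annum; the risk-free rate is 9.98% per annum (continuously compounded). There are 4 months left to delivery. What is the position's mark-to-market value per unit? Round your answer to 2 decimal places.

Current fair forward for the remaining 4 months: F = S·e^((r − q)·T), (r − q) = 0.0998 − 0.0199 = 0.0799
F = 20620.8 · e^(0.0799 × 4/12) = 20620.8 × 1.02699117 = 21177.3795
Value of long forward = (F − K)·e^(−rT) = (21177.3795 − 22064.5) · e^(−0.0998·4/12)
= -887.1205 × 0.96728058 = -858.09
Short position value = −(long value) = 858.09

858.09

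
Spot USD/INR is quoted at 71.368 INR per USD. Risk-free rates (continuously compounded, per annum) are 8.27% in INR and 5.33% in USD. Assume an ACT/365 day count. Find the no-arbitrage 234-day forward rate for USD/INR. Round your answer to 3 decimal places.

72.726

F = S·e^((r_INR − r_USD)T) = 71.368 · e^((0.0827 − 0.0533) × 234/365)
= 71.368 · e^0.018848 = 71.368 × 1.019027
F = 72.726 INR per USD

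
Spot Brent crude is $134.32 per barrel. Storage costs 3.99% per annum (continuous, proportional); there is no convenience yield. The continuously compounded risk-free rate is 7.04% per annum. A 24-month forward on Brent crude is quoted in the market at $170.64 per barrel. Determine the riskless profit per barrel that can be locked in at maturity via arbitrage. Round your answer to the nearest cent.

$3.17 per barrel

Fair forward: F* = S·e^(carry·T), with carry = (r + u) = 0.0704 + 0.0399 = 0.1103
F* = 134.32 · e^(0.1103 × 24/12) = 134.32 · e^0.220600 = 134.32 × 1.246825 = $167.4735
Market $170.64 > fair $167.4735: forward overpriced → cash-and-carry (buy spot, short the forward).
At maturity, profit = |F_mkt − F*| = |170.64 − 167.4735| = $3.17 per barrel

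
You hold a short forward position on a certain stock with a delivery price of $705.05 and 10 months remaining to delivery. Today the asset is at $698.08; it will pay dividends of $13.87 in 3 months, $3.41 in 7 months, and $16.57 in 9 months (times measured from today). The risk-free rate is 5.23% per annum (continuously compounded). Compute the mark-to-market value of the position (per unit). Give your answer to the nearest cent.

$9.83

PV(remaining dividends) I = 13.87·e^(−0.0523·3/12) + 3.41·e^(−0.0523·7/12) + 16.57·e^(−0.0523·9/12) = 32.9300
Current forward F = (S − I)·e^(rT) = (698.08 − 32.9300)·e^(0.0523·10/12) = 665.1500 × 1.044547 = 694.7804
Value (long) = (F − K)·e^(−rT) = (694.7804 − 705.05) × 0.957353 = -9.8316
Short position value = −(long value) = $9.83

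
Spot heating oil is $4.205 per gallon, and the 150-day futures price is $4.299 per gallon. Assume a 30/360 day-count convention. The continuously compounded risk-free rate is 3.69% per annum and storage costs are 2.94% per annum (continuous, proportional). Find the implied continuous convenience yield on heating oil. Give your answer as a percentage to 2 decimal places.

1.32%

F = S·e^((r+u−y)T) ⇒ (r+u−y) = ln(F/S)/T
ln(4.299/4.205) = 0.022108; /T ⇒ 0.053059
y = r + u − ln(F/S)/T = 0.0369 + 0.0294 − 0.053059 = 0.013241
y = 1.32%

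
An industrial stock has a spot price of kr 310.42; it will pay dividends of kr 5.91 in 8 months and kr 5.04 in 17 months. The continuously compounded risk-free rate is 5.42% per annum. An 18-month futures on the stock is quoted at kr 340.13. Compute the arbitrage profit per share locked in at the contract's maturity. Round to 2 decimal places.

PV(dividends) I = 5.91·e^(−0.0542·8/12) + 5.04·e^(−0.0542·17/12) = 10.3678
Fair futures F* = (S − I)·e^(rT) = (310.42 − 10.3678)·e^0.081300 = 300.0522 × 1.084696 = 325.4654
Market kr 340.13 > fair 325.4654: forward overpriced → cash-and-carry (borrow at r, buy the stock and collect the dividends, short the forward).
Profit at T = |F_mkt − F*| = |340.13 − 325.4654| = kr 14.66 per share

kr 14.66 per share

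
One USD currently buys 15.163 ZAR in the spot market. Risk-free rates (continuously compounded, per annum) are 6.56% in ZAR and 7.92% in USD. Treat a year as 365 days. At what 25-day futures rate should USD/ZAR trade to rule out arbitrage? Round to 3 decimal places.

15.149

F = S·e^((r_ZAR − r_USD)T) = 15.163 · e^((0.0656 − 0.0792) × 25/365)
= 15.163 · e^-0.000932 = 15.163 × 0.999068
F = 15.149 ZAR per USD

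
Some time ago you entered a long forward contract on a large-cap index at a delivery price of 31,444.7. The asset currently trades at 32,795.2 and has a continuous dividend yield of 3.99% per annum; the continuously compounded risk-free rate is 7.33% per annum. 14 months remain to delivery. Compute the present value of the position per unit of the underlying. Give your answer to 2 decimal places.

2436.15

Current fair forward for the remaining 14 months: F = S·e^((r − q)·T), (r − q) = 0.0733 − 0.0399 = 0.0334
F = 32795.2 · e^(0.0334 × 14/12) = 32795.2 × 1.03973583 = 34098.3445
Value of long forward = (F − K)·e^(−rT) = (34098.3445 − 31444.7) · e^(−0.0733·14/12)
= 2653.6445 × 0.91803784 = 2436.15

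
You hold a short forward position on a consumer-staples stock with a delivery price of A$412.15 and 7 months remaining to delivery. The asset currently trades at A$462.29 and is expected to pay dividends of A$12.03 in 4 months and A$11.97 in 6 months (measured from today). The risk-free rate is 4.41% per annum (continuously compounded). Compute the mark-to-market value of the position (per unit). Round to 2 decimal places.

PV(remaining dividends) I = 12.03·e^(−0.0441·4/12) + 11.97·e^(−0.0441·6/12) = 23.5634
Current forward F = (S − I)·e^(rT) = (462.29 − 23.5634)·e^(0.0441·7/12) = 438.7266 × 1.026059 = 450.1594
Value (long) = (F − K)·e^(−rT) = (450.1594 − 412.15) × 0.974603 = 37.0441
Short position value = −(long value) = -A$37.04

-A$37.04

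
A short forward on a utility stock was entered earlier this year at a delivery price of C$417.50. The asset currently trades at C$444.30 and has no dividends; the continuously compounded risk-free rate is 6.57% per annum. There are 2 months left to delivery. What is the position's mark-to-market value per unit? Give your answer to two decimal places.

-C$31.35

Current fair forward for the remaining 2 months: F = S·e^(r·T), r = 0.0657
F = 444.30 · e^(0.0657 × 2/12) = 444.30 × 1.011010 = 449.1917
Value of long forward = (F − K)·e^(−rT) = (449.1917 − 417.50) · e^(−0.0657·2/12)
= 31.6917 × 0.989110 = 31.35
Short position value = −(long value) = -C$31.35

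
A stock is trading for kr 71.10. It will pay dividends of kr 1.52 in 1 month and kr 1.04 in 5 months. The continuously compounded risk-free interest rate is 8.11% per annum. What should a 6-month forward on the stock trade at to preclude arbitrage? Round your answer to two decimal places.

kr 71.42

PV(dividends) I = 1.52·e^(−0.0811·1/12) + 1.04·e^(−0.0811·5/12)
I = 1.5098 + 1.0054 = 2.5152
F = (S − I)·e^(rT) = (71.10 − 2.5152) · e^(0.0811·6/12)
= 68.5848 · e^0.040550 = 68.5848 × 1.041383 = kr 71.42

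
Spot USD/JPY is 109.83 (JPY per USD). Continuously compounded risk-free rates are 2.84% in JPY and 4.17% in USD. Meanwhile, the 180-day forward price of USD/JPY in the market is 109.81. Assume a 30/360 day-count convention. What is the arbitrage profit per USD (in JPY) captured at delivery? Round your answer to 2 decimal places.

0.71 per USD (in JPY)

Fair forward: F* = S·e^(carry·T), with carry = (r_JPY − r_USD) = 0.0284 − 0.0417 = -0.0133
F* = 109.83 · e^(-0.0133 × 180/360) = 109.83 · e^-0.006650 = 109.83 × 0.993372 = 109.1020
Market 109.81 > fair 109.1020: forward overpriced → cash-and-carry (buy spot, short the forward).
At maturity, profit = |F_mkt − F*| = |109.81 − 109.1020| = 0.71 per USD (in JPY)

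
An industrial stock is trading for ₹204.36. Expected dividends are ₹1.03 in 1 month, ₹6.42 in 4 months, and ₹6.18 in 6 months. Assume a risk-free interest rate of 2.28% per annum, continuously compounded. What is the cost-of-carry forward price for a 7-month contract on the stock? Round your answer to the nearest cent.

₹193.41

PV(dividends) I = 1.03·e^(−0.0228·1/12) + 6.42·e^(−0.0228·4/12) + 6.18·e^(−0.0228·6/12)
I = 1.0280 + 6.3714 + 6.1099 = 13.5093
F = (S − I)·e^(rT) = (204.36 − 13.5093) · e^(0.0228·7/12)
= 190.8507 · e^0.013300 = 190.8507 × 1.013389 = ₹193.41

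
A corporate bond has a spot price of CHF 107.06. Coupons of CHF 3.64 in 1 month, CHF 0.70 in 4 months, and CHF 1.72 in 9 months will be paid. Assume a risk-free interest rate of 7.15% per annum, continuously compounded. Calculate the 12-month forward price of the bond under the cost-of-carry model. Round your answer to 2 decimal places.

PV(coupons) I = 3.64·e^(−0.0715·1/12) + 0.70·e^(−0.0715·4/12) + 1.72·e^(−0.0715·9/12)
I = 3.6184 + 0.6835 + 1.6302 = 5.9321
F = (S − I)·e^(rT) = (107.06 − 5.9321) · e^(0.0715·12/12)
= 101.1279 · e^0.071500 = 101.1279 × 1.074118 = CHF 108.62

CHF 108.62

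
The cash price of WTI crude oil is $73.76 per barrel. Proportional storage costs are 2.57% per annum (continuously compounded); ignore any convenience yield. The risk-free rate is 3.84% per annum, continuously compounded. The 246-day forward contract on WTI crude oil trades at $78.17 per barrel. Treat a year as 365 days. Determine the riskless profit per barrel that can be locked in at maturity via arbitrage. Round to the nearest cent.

Fair forward: F* = S·e^(carry·T), with carry = (r + u) = 0.0384 + 0.0257 = 0.0641
F* = 73.76 · e^(0.0641 × 246/365) = 73.76 · e^0.043202 = 73.76 × 1.044149 = $77.0164
Market $78.17 > fair $77.0164: forward overpriced → cash-and-carry (buy spot, short the forward).
At maturity, profit = |F_mkt − F*| = |78.17 − 77.0164| = $1.15 per barrel

$1.15 per barrel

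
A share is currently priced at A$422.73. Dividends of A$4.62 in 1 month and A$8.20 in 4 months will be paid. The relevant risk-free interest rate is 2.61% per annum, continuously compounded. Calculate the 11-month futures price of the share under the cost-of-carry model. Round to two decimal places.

A$419.92

PV(dividends) I = 4.62·e^(−0.0261·1/12) + 8.20·e^(−0.0261·4/12)
I = 4.6100 + 8.1290 = 12.7390
F = (S − I)·e^(rT) = (422.73 − 12.7390) · e^(0.0261·11/12)
= 409.9910 · e^0.023925 = 409.9910 × 1.024213 = A$419.92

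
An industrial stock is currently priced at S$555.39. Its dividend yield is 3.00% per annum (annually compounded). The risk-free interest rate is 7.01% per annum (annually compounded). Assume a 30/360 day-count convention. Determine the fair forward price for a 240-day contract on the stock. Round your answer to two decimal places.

F = S · (1+r)^T / (1+q)^T
= 555.39 × 1.046204 / 1.019901 = 555.39 × 1.025790
F = S$569.71

S$569.71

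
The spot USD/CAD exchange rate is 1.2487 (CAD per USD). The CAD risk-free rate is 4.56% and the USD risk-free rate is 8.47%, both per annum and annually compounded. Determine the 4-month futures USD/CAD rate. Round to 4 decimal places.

By covered interest parity, F = S · (1+r_CAD)^T / (1+r_USD)^T
= 1.2487 × 1.014975 / 1.027472 = 1.2487 × 0.987837
F = 1.2335 CAD per USD

1.2335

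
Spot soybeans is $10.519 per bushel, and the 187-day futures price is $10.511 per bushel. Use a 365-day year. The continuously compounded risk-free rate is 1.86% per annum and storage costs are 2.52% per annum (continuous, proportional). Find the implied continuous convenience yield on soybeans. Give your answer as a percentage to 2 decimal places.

F = S·e^((r+u−y)T) ⇒ (r+u−y) = ln(F/S)/T
ln(10.511/10.519) = -0.000761; /T ⇒ -0.001485
y = r + u − ln(F/S)/T = 0.0186 + 0.0252 + 0.001485 = 0.045285
y = 4.53%

4.53%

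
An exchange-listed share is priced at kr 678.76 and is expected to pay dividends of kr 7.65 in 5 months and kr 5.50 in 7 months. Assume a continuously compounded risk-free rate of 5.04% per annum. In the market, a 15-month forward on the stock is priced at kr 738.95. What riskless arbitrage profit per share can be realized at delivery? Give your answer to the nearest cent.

kr 29.72 per share

PV(dividends) I = 7.65·e^(−0.0504·5/12) + 5.50·e^(−0.0504·7/12) = 12.8317
Fair forward F* = (S − I)·e^(rT) = (678.76 − 12.8317)·e^0.063000 = 665.9283 × 1.065027 = 709.2316
Market kr 738.95 > fair 709.2316: forward overpriced → cash-and-carry (borrow at r, buy the stock and collect the dividends, short the forward).
Profit at T = |F_mkt − F*| = |738.95 − 709.2316| = kr 29.72 per share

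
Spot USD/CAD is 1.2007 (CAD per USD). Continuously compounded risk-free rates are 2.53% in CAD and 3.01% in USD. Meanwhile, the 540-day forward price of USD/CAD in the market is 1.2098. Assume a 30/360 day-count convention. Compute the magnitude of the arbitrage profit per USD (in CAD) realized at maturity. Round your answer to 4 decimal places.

0.0177 per USD (in CAD)

Fair forward: F* = S·e^(carry·T), with carry = (r_CAD − r_USD) = 0.0253 − 0.0301 = -0.0048
F* = 1.2007 · e^(-0.0048 × 540/360) = 1.2007 · e^-0.007200 = 1.2007 × 0.992826 = 1.1921
Market 1.2098 > fair 1.1921: forward overpriced → cash-and-carry (buy spot, short the forward).
At maturity, profit = |F_mkt − F*| = |1.2098 − 1.1921| = 0.0177 per USD (in CAD)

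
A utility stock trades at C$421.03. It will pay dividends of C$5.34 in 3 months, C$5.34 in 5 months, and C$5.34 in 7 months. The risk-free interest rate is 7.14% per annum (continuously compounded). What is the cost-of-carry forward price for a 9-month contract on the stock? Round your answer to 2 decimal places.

C$427.78

PV(dividends) I = 5.34·e^(−0.0714·3/12) + 5.34·e^(−0.0714·5/12) + 5.34·e^(−0.0714·7/12)
I = 5.2455 + 5.1835 + 5.1222 = 15.5512
F = (S − I)·e^(rT) = (421.03 − 15.5512) · e^(0.0714·9/12)
= 405.4788 · e^0.053550 = 405.4788 × 1.055010 = C$427.78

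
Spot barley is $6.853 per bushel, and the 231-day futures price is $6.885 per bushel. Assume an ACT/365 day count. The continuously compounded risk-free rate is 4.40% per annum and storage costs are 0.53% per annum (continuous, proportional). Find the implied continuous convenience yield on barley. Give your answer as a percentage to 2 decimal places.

F = S·e^((r+u−y)T) ⇒ (r+u−y) = ln(F/S)/T
ln(6.885/6.853) = 0.004659; /T ⇒ 0.007362
y = r + u − ln(F/S)/T = 0.0440 + 0.0053 − 0.007362 = 0.041938
y = 4.19%

4.19%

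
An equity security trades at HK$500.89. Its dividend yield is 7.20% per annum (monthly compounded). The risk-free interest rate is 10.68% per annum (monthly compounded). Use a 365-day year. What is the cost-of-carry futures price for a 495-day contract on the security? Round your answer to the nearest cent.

HK$524.91

F = S · (1+r/12)^(12T) / (1+q/12)^(12T)
= 500.89 × 1.155112 / 1.102248 = 500.89 × 1.047960
F = HK$524.91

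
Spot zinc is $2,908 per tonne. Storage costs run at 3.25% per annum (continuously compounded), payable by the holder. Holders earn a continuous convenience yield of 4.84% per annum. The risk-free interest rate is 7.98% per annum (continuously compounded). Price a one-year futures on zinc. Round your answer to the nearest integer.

Net carry = r + u − y = 0.0798 + 0.0325 − 0.0484 = 0.0639
F = S·e^((r+u−y)T) = 2908 · e^(0.0639 × 12/12) = 2908 · e^0.063900
= 2908 × 1.065986 = $3,100 per tonne

$3,100 per tonne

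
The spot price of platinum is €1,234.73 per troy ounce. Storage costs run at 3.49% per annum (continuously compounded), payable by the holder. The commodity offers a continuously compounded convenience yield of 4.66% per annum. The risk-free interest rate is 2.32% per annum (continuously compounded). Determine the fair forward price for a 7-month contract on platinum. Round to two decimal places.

€1,243.04 per troy ounce

Net carry = r + u − y = 0.0232 + 0.0349 − 0.0466 = 0.0115
F = S·e^((r+u−y)T) = 1234.73 · e^(0.0115 × 7/12) = 1234.73 · e^0.00670833
= 1234.73 × 1.00673088 = €1,243.04 per troy ounce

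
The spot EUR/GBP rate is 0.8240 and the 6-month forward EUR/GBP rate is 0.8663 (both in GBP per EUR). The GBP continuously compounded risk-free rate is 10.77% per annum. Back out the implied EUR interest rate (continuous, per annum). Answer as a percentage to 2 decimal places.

0.76%

F = S·e^((r_GBP − r_EUR)T) ⇒ r_EUR = r_GBP − ln(F/S)/T
ln(0.8663/0.8240) = 0.050061; /(6/12) = 0.100122
r_EUR = 0.1077 − 0.100122 = 0.007578
r_EUR = 0.76%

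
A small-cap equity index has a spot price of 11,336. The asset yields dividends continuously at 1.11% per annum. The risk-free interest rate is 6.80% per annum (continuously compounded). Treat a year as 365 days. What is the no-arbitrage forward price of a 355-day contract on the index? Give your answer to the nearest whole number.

11,981

F = S·e^((r − q)T) = 11336 · e^((0.0680 − 0.0111) × 355/365)
= 11336 · e^0.055341 = 11336 × 1.056901
F = 11,981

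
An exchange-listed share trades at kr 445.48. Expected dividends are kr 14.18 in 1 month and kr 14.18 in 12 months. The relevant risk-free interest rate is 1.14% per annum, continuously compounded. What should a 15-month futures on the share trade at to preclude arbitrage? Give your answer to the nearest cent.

PV(dividends) I = 14.18·e^(−0.0114·1/12) + 14.18·e^(−0.0114·12/12)
I = 14.1665 + 14.0193 = 28.1858
F = (S − I)·e^(rT) = (445.48 − 28.1858) · e^(0.0114·15/12)
= 417.2942 · e^0.014250 = 417.2942 × 1.014352 = kr 423.28

kr 423.28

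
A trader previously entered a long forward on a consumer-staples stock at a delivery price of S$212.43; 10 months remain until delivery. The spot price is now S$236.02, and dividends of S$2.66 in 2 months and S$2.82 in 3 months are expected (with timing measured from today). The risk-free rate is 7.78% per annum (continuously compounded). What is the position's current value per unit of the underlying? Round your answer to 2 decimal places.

PV(remaining dividends) I = 2.66·e^(−0.0778·2/12) + 2.82·e^(−0.0778·3/12) = 5.3914
Current forward F = (S − I)·e^(rT) = (236.02 − 5.3914)·e^(0.0778·10/12) = 230.6286 × 1.066981 = 246.0763
Value (long) = (F − K)·e^(−rT) = (246.0763 − 212.43) × 0.937224 = 31.5341
Value = S$31.53

S$31.53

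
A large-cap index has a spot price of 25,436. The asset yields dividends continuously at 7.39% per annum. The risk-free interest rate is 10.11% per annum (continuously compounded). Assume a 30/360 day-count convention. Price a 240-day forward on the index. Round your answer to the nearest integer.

F = S·e^((r − q)T) = 25436 · e^((0.1011 − 0.0739) × 240/360)
= 25436 · e^0.018133 = 25436 × 1.018298
F = 25,901

25,901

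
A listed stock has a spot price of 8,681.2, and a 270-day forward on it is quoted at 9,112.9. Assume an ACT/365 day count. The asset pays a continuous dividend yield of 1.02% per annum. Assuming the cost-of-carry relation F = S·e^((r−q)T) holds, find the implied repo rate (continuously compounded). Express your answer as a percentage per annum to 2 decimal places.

7.58%

From F = S·e^((r−q)T): (r − q) = ln(F/S)/T
ln(9112.9/8681.2) = ln(1.049728) = 0.048531
(r − q) = 0.048531 / (270/365) = 0.065607
r = ln(F/S)/T + q = 0.065607 + 0.0102 = 0.075807
r = 7.58%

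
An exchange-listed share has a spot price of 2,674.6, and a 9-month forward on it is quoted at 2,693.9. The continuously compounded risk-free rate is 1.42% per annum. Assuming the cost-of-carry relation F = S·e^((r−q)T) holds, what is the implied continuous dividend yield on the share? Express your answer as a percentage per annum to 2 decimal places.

0.46%

From F = S·e^((r−q)T): (r − q) = ln(F/S)/T
ln(2693.9/2674.6) = ln(1.007216) = 0.007190
(r − q) = 0.007190 / (9/12) = 0.009587
q = r − ln(F/S)/T = 0.0142 − 0.009587 = 0.004613
q = 0.46%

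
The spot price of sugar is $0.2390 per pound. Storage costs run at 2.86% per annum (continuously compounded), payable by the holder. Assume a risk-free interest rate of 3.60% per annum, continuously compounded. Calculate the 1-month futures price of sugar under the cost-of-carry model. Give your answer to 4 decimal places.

$0.2403 per pound

Net carry = r + u − y = 0.0360 + 0.0286 − 0.0000 = 0.0646
F = S·e^((r+u−y)T) = 0.2390 · e^(0.0646 × 1/12) = 0.2390 · e^0.005383
= 0.2390 × 1.005398 = $0.2403 per pound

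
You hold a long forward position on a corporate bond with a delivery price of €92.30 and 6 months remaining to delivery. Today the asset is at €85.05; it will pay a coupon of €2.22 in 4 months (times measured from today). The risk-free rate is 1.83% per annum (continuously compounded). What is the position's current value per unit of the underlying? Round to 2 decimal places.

-€8.62

PV(remaining coupons) I = 2.22·e^(−0.0183·4/12) = 2.2065
Current forward F = (S − I)·e^(rT) = (85.05 − 2.2065)·e^(0.0183·6/12) = 82.8435 × 1.009192 = 83.6050
Value (long) = (F − K)·e^(−rT) = (83.6050 − 92.30) × 0.990892 = -8.6158
Value = -€8.62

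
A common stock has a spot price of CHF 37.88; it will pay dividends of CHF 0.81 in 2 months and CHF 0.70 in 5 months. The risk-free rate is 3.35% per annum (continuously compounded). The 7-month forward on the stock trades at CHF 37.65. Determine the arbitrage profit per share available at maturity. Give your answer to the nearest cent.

PV(dividends) I = 0.81·e^(−0.0335·2/12) + 0.70·e^(−0.0335·5/12) = 1.4958
Fair forward F* = (S − I)·e^(rT) = (37.88 − 1.4958)·e^0.019542 = 36.3842 × 1.019734 = 37.1022
Market CHF 37.65 > fair 37.1022: forward overpriced → cash-and-carry (borrow at r, buy the stock and collect the dividends, short the forward).
Profit at T = |F_mkt − F*| = |37.65 − 37.1022| = CHF 0.55 per share

CHF 0.55 per share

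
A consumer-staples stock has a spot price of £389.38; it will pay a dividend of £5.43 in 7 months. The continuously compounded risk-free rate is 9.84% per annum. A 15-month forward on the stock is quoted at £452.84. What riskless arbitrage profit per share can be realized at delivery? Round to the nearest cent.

£18.29 per share

PV(dividends) I = 5.43·e^(−0.0984·7/12) = 5.1271
Fair forward F* = (S − I)·e^(rT) = (389.38 − 5.1271)·e^0.123000 = 384.2529 × 1.130884 = 434.5455
Market £452.84 > fair 434.5455: forward overpriced → cash-and-carry (borrow at r, buy the stock and collect the dividends, short the forward).
Profit at T = |F_mkt − F*| = |452.84 − 434.5455| = £18.29 per share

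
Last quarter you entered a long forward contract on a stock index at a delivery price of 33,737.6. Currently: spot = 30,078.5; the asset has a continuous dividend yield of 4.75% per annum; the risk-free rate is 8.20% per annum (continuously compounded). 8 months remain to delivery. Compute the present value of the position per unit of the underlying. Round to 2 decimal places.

-2801.85

Current fair forward for the remaining 8 months: F = S·e^((r − q)·T), (r − q) = 0.0820 − 0.0475 = 0.0345
F = 30078.5 · e^(0.0345 × 8/12) = 30078.5 × 1.02326654 = 30778.3226
Value of long forward = (F − K)·e^(−rT) = (30778.3226 − 33737.6) · e^(−0.0820·8/12)
= -2959.2774 × 0.94680070 = -2801.85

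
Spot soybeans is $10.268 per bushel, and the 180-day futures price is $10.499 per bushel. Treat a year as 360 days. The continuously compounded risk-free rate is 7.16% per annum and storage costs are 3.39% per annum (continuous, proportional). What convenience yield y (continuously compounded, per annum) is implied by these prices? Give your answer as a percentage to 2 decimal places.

F = S·e^((r+u−y)T) ⇒ (r+u−y) = ln(F/S)/T
ln(10.499/10.268) = 0.022248; /T ⇒ 0.044496
y = r + u − ln(F/S)/T = 0.0716 + 0.0339 − 0.044496 = 0.061004
y = 6.10%

6.10%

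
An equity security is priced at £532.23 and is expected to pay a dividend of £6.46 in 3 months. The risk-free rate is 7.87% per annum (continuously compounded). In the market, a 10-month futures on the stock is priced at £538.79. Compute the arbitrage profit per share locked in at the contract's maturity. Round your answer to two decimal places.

PV(dividends) I = 6.46·e^(−0.0787·3/12) = 6.3341
Fair futures F* = (S − I)·e^(rT) = (532.23 − 6.3341)·e^0.065583 = 525.8959 × 1.067781 = 561.5416
Market £538.79 < fair 561.5416: forward underpriced → reverse cash-and-carry (short the stock, invest proceeds at r, pay the dividends, go long the forward).
Profit at T = |F_mkt − F*| = |538.79 − 561.5416| = £22.75 per share

£22.75 per share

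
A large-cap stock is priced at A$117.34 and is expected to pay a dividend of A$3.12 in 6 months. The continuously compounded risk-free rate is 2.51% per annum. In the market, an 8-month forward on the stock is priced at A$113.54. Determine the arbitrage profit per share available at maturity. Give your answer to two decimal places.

A$2.65 per share

PV(dividends) I = 3.12·e^(−0.0251·6/12) = 3.0811
Fair forward F* = (S − I)·e^(rT) = (117.34 − 3.0811)·e^0.016733 = 114.2589 × 1.016874 = 116.1869
Market A$113.54 < fair 116.1869: forward underpriced → reverse cash-and-carry (short the stock, invest proceeds at r, pay the dividends, go long the forward).
Profit at T = |F_mkt − F*| = |113.54 − 116.1869| = A$2.65 per share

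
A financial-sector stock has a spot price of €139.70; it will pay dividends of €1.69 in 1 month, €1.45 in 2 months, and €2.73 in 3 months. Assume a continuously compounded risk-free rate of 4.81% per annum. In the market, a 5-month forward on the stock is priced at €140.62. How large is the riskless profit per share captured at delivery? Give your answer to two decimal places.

€4.03 per share

PV(dividends) I = 1.69·e^(−0.0481·1/12) + 1.45·e^(−0.0481·2/12) + 2.73·e^(−0.0481·3/12) = 5.8190
Fair forward F* = (S − I)·e^(rT) = (139.70 − 5.8190)·e^0.020042 = 133.8810 × 1.020244 = 136.5913
Market €140.62 > fair 136.5913: forward overpriced → cash-and-carry (borrow at r, buy the stock and collect the dividends, short the forward).
Profit at T = |F_mkt − F*| = |140.62 − 136.5913| = €4.03 per share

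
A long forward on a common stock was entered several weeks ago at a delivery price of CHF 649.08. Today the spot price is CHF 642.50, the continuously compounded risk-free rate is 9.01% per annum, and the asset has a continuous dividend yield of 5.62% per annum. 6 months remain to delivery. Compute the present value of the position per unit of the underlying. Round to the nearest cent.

CHF 4.21

Current fair forward for the remaining 6 months: F = S·e^((r − q)·T), (r − q) = 0.0901 − 0.0562 = 0.0339
F = 642.50 · e^(0.0339 × 6/12) = 642.50 × 1.017094 = 653.4829
Value of long forward = (F − K)·e^(−rT) = (653.4829 − 649.08) · e^(−0.0901·6/12)
= 4.4029 × 0.955950 = 4.21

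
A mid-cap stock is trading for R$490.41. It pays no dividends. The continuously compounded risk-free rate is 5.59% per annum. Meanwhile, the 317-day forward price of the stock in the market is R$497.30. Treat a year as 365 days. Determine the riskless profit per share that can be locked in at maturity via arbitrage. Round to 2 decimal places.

Fair forward: F* = S·e^(carry·T), with carry = r = 0.0559
F* = 490.41 · e^(0.0559 × 317/365) = 490.41 · e^0.048549 = 490.41 × 1.049747 = R$514.8064
Market R$497.30 < fair R$514.8064: forward underpriced → reverse cash-and-carry (short spot, go long the forward).
At maturity, profit = |F_mkt − F*| = |497.30 − 514.8064| = R$17.51 per share

R$17.51 per share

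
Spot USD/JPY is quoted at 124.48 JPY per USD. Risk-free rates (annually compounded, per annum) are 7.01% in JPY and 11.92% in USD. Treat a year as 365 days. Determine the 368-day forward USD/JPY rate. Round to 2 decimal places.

By covered interest parity, F = S · (1+r_JPY)^T / (1+r_USD)^T
= 124.48 × 1.070696 / 1.120236 = 124.48 × 0.955777
F = 118.98 JPY per USD

118.98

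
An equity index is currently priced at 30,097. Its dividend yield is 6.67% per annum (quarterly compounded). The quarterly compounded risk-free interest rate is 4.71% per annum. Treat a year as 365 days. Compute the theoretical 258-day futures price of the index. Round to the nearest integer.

29,689

F = S · (1+r/4)^(4T) / (1+q/4)^(4T)
= 30097 × 1.033652 / 1.047868 = 30097 × 0.986433
F = 29,689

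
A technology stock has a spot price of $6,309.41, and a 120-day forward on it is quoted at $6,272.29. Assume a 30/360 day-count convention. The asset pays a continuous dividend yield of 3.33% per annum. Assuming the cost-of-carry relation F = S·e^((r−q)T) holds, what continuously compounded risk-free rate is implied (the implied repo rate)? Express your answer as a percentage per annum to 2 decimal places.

From F = S·e^((r−q)T): (r − q) = ln(F/S)/T
ln(6272.29/6309.41) = ln(0.994117) = -0.005900
(r − q) = -0.005900 / (120/360) = -0.017700
r = ln(F/S)/T + q = -0.017700 + 0.0333 = 0.015600
r = 1.56%

1.56%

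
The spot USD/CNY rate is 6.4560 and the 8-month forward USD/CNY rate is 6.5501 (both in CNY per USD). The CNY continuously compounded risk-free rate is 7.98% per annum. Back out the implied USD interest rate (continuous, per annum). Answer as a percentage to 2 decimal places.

5.81%

F = S·e^((r_CNY − r_USD)T) ⇒ r_USD = r_CNY − ln(F/S)/T
ln(6.5501/6.4560) = 0.014470; /(8/12) = 0.021705
r_USD = 0.0798 − 0.021705 = 0.058095
r_USD = 5.81%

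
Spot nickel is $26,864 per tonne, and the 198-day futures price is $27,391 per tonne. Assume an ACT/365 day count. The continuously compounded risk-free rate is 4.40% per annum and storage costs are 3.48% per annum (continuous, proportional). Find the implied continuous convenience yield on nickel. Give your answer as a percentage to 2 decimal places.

F = S·e^((r+u−y)T) ⇒ (r+u−y) = ln(F/S)/T
ln(27391/26864) = 0.019427; /T ⇒ 0.035812
y = r + u − ln(F/S)/T = 0.0440 + 0.0348 − 0.035812 = 0.042988
y = 4.30%

4.30%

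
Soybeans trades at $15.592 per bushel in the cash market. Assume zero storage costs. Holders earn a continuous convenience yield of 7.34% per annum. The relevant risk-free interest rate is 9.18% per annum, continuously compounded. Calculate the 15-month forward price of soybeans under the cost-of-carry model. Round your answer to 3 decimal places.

$15.955 per bushel

Net carry = r + u − y = 0.0918 + 0.0000 − 0.0734 = 0.0184
F = S·e^((r+u−y)T) = 15.592 · e^(0.0184 × 15/12) = 15.592 · e^0.023000
= 15.592 × 1.023267 = $15.955 per bushel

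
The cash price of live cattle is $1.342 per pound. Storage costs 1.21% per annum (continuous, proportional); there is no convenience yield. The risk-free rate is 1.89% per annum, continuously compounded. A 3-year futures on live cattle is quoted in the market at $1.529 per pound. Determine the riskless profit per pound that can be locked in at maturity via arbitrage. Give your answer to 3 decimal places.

Fair futures: F* = S·e^(carry·T), with carry = (r + u) = 0.0189 + 0.0121 = 0.0310
F* = 1.342 · e^(0.0310 × 3) = 1.342 · e^0.093000 = 1.342 × 1.097462 = $1.4728
Market $1.529 > fair $1.4728: forward overpriced → cash-and-carry (buy spot, short the forward).
At maturity, profit = |F_mkt − F*| = |1.529 − 1.4728| = $0.056 per pound

$0.056 per pound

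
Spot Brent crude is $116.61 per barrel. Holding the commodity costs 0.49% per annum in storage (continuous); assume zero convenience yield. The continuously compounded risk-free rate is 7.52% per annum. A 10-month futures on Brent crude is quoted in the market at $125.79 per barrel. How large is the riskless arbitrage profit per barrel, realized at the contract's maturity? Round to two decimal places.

$1.13 per barrel

Fair futures: F* = S·e^(carry·T), with carry = (r + u) = 0.0752 + 0.0049 = 0.0801
F* = 116.61 · e^(0.0801 × 10/12) = 116.61 · e^0.066750 = 116.61 × 1.069028 = $124.6594
Market $125.79 > fair $124.6594: forward overpriced → cash-and-carry (buy spot, short the forward).
At maturity, profit = |F_mkt − F*| = |125.79 − 124.6594| = $1.13 per barrel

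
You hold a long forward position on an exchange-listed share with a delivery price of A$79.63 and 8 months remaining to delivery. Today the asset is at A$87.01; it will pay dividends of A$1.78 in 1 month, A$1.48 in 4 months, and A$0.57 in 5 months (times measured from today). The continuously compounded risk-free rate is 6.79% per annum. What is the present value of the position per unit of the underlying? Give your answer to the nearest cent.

A$7.13

PV(remaining dividends) I = 1.78·e^(−0.0679·1/12) + 1.48·e^(−0.0679·4/12) + 0.57·e^(−0.0679·5/12) = 3.7709
Current forward F = (S − I)·e^(rT) = (87.01 − 3.7709)·e^(0.0679·8/12) = 83.2391 × 1.046307 = 87.0937
Value (long) = (F − K)·e^(−rT) = (87.0937 − 79.63) × 0.955743 = 7.1334
Value = A$7.13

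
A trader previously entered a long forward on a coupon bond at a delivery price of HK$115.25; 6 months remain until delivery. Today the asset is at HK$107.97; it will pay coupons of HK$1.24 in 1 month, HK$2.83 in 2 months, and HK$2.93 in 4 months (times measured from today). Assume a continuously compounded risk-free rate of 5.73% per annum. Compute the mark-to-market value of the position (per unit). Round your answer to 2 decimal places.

PV(remaining coupons) I = 1.24·e^(−0.0573·1/12) + 2.83·e^(−0.0573·2/12) + 2.93·e^(−0.0573·4/12) = 6.9118
Current forward F = (S − I)·e^(rT) = (107.97 − 6.9118)·e^(0.0573·6/12) = 101.0582 × 1.029064 = 103.9954
Value (long) = (F − K)·e^(−rT) = (103.9954 − 115.25) × 0.971757 = -10.9367
Value = -HK$10.94

-HK$10.94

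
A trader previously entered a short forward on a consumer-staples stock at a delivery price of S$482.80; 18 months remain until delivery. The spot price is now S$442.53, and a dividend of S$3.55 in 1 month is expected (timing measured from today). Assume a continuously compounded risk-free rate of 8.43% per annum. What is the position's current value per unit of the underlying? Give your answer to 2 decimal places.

-S$13.55

PV(remaining dividends) I = 3.55·e^(−0.0843·1/12) = 3.5251
Current forward F = (S − I)·e^(rT) = (442.53 − 3.5251)·e^(0.0843·18/12) = 439.0049 × 1.134793 = 498.1797
Value (long) = (F − K)·e^(−rT) = (498.1797 − 482.80) × 0.881218 = 13.5529
Short position value = −(long value) = -S$13.55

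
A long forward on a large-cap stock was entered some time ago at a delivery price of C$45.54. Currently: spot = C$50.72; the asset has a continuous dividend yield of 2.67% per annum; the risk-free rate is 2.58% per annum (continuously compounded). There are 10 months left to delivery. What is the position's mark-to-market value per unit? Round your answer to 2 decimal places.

Current fair forward for the remaining 10 months: F = S·e^((r − q)·T), (r − q) = 0.0258 − 0.0267 = -0.0009
F = 50.72 · e^(-0.0009 × 10/12) = 50.72 × 0.999250 = 50.6820
Value of long forward = (F − K)·e^(−rT) = (50.6820 − 45.54) · e^(−0.0258·10/12)
= 5.1420 × 0.978729 = 5.03

C$5.03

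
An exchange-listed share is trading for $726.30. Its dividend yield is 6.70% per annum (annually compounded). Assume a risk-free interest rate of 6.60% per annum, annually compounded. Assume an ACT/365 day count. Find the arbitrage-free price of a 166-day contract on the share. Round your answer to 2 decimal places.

$725.99

F = S · (1+r)^T / (1+q)^T
= 726.30 × 1.029494 / 1.029933 = 726.30 × 0.999574
F = $725.99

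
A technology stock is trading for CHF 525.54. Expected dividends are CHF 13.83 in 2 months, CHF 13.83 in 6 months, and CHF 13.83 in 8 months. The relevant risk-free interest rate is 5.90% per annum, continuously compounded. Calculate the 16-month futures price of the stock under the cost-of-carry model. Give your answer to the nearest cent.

PV(dividends) I = 13.83·e^(−0.0590·2/12) + 13.83·e^(−0.0590·6/12) + 13.83·e^(−0.0590·8/12)
I = 13.6947 + 13.4280 + 13.2966 = 40.4193
F = (S − I)·e^(rT) = (525.54 − 40.4193) · e^(0.0590·16/12)
= 485.1207 · e^0.078667 = 485.1207 × 1.081844 = CHF 524.82

CHF 524.82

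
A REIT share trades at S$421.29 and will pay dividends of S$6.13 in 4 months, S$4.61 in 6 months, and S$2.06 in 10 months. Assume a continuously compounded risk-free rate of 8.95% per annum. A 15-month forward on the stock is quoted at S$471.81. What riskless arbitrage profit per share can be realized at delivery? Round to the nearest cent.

PV(dividends) I = 6.13·e^(−0.0895·4/12) + 4.61·e^(−0.0895·6/12) + 2.06·e^(−0.0895·10/12) = 12.2700
Fair forward F* = (S − I)·e^(rT) = (421.29 − 12.2700)·e^0.111875 = 409.0200 × 1.118373 = 457.4369
Market S$471.81 > fair 457.4369: forward overpriced → cash-and-carry (borrow at r, buy the stock and collect the dividends, short the forward).
Profit at T = |F_mkt − F*| = |471.81 − 457.4369| = S$14.37 per share

S$14.37 per share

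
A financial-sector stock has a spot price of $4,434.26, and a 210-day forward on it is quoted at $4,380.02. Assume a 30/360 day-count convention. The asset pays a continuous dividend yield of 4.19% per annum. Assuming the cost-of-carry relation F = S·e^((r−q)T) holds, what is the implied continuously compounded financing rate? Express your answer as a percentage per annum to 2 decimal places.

From F = S·e^((r−q)T): (r − q) = ln(F/S)/T
ln(4380.02/4434.26) = ln(0.987768) = -0.012307
(r − q) = -0.012307 / (210/360) = -0.021098
r = ln(F/S)/T + q = -0.021098 + 0.0419 = 0.020802
r = 2.08%

2.08%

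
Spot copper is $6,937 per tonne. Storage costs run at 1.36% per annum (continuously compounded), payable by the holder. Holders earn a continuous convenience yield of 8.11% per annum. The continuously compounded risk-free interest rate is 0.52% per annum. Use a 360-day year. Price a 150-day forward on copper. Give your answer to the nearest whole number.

$6,759 per tonne

Net carry = r + u − y = 0.0052 + 0.0136 − 0.0811 = -0.0623
F = S·e^((r+u−y)T) = 6937 · e^(-0.0623 × 150/360) = 6937 · e^-0.025958
= 6937 × 0.974376 = $6,759 per tonne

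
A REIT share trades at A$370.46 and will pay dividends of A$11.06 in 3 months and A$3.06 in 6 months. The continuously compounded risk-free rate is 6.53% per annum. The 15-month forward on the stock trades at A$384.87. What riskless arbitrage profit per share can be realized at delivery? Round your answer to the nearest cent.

PV(dividends) I = 11.06·e^(−0.0653·3/12) + 3.06·e^(−0.0653·6/12) = 13.8426
Fair forward F* = (S − I)·e^(rT) = (370.46 − 13.8426)·e^0.081625 = 356.6174 × 1.085049 = 386.9474
Market A$384.87 < fair 386.9474: forward underpriced → reverse cash-and-carry (short the stock, invest proceeds at r, pay the dividends, go long the forward).
Profit at T = |F_mkt − F*| = |384.87 − 386.9474| = A$2.08 per share

A$2.08 per share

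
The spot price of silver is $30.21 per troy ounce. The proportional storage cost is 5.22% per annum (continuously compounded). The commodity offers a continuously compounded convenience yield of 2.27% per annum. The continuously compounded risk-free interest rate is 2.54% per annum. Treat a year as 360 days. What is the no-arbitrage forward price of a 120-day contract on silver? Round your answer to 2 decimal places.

$30.77 per troy ounce

Net carry = r + u − y = 0.0254 + 0.0522 − 0.0227 = 0.0549
F = S·e^((r+u−y)T) = 30.21 · e^(0.0549 × 120/360) = 30.21 · e^0.018300
= 30.21 × 1.018468 = $30.77 per troy ounce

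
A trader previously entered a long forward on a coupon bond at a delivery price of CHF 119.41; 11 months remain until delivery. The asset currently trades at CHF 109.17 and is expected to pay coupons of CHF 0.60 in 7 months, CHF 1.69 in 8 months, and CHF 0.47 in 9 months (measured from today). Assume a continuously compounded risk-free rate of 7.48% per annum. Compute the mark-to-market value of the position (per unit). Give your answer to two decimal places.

-CHF 4.95

PV(remaining coupons) I = 0.60·e^(−0.0748·7/12) + 1.69·e^(−0.0748·8/12) + 0.47·e^(−0.0748·9/12) = 2.6265
Current forward F = (S − I)·e^(rT) = (109.17 − 2.6265)·e^(0.0748·11/12) = 106.5435 × 1.070972 = 114.1051
Value (long) = (F − K)·e^(−rT) = (114.1051 − 119.41) × 0.933731 = -4.9533
Value = -CHF 4.95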